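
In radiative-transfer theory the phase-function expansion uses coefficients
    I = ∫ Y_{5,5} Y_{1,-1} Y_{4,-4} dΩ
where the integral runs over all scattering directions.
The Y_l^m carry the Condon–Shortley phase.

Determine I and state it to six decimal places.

Rules hold: Σm=0, L=10 even, 4≤4≤6.
N = 11·3·9 = 297
Δ = 2!·8!·0!/11! = 1/495
Racah Σ t=1..1: t=1:−1/576 = -1/576
⇒ 3j(5 1 4; 0 0 0)² = 5/99, sgn -1
Racah Σ t=0..0: t=0:+1/80640 = 1/80640
⇒ 3j(5 1 4; 5 -1 -4)² = 1/11, sgn +1
4πI² = N·(3j₀)²·(3jₘ)² = 15/11
I = -1·√(1.36364/4π) = -0.32941575

-0.329416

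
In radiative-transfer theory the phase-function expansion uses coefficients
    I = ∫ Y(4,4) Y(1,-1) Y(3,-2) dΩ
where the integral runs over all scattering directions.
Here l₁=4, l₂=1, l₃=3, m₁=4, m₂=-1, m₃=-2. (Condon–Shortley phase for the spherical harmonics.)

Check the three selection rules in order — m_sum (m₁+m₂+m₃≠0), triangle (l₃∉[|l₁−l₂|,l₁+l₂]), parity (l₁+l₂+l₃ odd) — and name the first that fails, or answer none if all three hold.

m₁+m₂+m₃ = 4 − 1 − 2 = 1  ✗
triangle: |4−1|=3 ≤ l₃=3 ≤ 4+1=5
parity: l₁+l₂+l₃ = 8 is even

m_sum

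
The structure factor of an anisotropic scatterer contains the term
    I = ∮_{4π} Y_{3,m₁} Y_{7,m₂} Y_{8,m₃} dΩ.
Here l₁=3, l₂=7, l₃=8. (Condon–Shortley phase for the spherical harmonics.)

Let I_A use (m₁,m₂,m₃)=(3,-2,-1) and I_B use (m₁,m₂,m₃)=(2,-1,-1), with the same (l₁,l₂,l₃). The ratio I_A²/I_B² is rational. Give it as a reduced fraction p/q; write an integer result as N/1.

81/64

l's match ⇒ only the (l;m) 3-j factors differ between A and B.
A: triangle coeff Δ(3,7,8) = 1/5290740; Σ_t [0,0]: t=0:+1/29030400 = 1/29030400; (3j)²=54/4199 [(3 7 8; 3 -2 -1)], sign=-1
B: triangle coeff Δ(3,7,8) = 1/5290740; Σ_t [0,1]: t=0:+1/6220800 t=1:−1/14515200 = 1/10886400; (3j)²=128/12597 [(3 7 8; 2 -1 -1)], sign=-1
I_A²/I_B² = (54/4199)/(128/12597) = 81/64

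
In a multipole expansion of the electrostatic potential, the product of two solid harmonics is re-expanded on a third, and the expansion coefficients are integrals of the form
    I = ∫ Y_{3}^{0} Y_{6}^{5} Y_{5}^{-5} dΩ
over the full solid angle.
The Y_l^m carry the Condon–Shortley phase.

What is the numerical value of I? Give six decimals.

0.207001

Rules hold: Σm=0, L=14 even, 3≤5≤9.
N = 7·13·11 = 1001
Δ = 4!·2!·8!/15! = 1/675675
Racah Σ t=1..3: t=1:−1/8640 t=2:+1/2304 t=3:−1/8640 = 7/34560
⇒ 3j(3 6 5; 0 0 0)² = 7/429, sgn -1
Racah Σ t=3..3: t=3:−1/483840 = -1/483840
⇒ 3j(3 6 5; 0 5 -5)² = 3/91, sgn -1
4πI² = N·(3j₀)²·(3jₘ)² = 7/13
I = +1·√(0.538462/4π) = 0.20700098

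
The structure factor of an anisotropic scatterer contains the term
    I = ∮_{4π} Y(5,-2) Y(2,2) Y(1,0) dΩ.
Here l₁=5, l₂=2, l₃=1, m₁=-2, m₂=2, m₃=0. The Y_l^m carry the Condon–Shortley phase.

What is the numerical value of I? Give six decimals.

l₃=1 ∉ [3,7] — triangle fails ⇒ I = 0

0.000000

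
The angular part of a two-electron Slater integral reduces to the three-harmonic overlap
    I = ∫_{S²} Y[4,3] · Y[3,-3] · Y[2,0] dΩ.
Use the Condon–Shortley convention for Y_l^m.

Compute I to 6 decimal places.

Σlᵢ=9 odd — θ-integrand is odd under cosθ→−cosθ; I=0

0.000000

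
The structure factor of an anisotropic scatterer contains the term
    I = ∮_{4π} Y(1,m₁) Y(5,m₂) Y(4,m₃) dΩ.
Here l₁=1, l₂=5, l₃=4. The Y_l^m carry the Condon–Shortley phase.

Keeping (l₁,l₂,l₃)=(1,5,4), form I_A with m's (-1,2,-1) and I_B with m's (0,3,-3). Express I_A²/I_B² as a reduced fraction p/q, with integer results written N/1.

l's match ⇒ only the (l;m) 3-j factors differ between A and B.
A: triangle coeff Δ(1,5,4) = 1/495; Σ_t [2,2]: t=2:+1/1440 = 1/1440; (3j)²=7/165 [(1 5 4; -1 2 -1)], sign=-1
B: triangle coeff Δ(1,5,4) = 1/495; Σ_t [1,1]: t=1:−1/5040 = -1/5040; (3j)²=16/495 [(1 5 4; 0 3 -3)], sign=+1
I_A²/I_B² = (7/165)/(16/495) = 21/16

21/16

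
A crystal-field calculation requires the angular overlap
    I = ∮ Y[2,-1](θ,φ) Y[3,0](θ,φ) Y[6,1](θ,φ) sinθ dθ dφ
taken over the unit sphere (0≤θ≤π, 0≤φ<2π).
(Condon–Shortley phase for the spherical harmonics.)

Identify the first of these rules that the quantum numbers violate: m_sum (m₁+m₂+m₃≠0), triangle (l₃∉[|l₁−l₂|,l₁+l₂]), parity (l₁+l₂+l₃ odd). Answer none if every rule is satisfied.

triangle

azimuthal sum: -1 + 0 + 1 = 0  ✓
1 ≤ 6 ≤ 5 (triangle on l)  ✗
L = 2 + 3 + 6 = 11 (odd)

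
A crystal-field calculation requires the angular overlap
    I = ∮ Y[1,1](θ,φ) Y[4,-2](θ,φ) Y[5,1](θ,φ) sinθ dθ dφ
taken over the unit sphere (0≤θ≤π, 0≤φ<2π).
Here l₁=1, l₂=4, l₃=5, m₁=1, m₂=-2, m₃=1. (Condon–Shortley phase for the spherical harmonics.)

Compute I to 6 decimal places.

-0.120286

m-sum 0 ✓  L=10 even ✓  3≤5≤5 ✓
Π(2lᵢ+1) = 3×9×11 = 297
triangle coeff Δ(1,4,5) = 1/495
Σ_t [0,0]: t=0:+1/576 = 1/576
(3j)²=5/99 [(1 4 5; 0 0 0)], sign=-1
Σ_t [0,0]: t=0:+1/2880 = 1/2880
(3j)²=2/165 [(1 4 5; 1 -2 1)], sign=+1
⇒ 4πI² = 2/11
I = (-1)√(2/11/(4π)) = -0.12028562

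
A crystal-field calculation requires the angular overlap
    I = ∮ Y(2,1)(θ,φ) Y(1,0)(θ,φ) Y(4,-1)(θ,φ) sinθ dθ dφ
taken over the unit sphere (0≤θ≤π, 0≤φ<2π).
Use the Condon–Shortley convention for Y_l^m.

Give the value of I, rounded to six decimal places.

0.000000

|2−1|≤4≤2+1 violated ⇒ I = 0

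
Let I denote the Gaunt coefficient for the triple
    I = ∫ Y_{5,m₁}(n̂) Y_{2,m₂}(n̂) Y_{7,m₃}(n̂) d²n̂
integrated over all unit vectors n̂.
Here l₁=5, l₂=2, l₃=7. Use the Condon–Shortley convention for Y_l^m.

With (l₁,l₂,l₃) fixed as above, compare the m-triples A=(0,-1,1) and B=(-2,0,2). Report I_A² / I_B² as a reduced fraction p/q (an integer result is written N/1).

14/15

Same 5,2,7: normalisation and zero-m 3j drop out of the ratio.
A: Δ: 0! 10! 4! / 15! → 1/15015; sum: t=0:+1/86400 = 1/86400; 3j²(5 2 7; 0 -1 1) = Δ·Π!·Σ² = 16/715  (sign +1)
B: Δ: 0! 10! 4! / 15! → 1/15015; sum: t=0:+1/120960 = 1/120960; 3j²(5 2 7; -2 0 2) = Δ·Π!·Σ² = 24/1001  (sign -1)
I_A²/I_B² = (16/715)/(24/1001) = 14/15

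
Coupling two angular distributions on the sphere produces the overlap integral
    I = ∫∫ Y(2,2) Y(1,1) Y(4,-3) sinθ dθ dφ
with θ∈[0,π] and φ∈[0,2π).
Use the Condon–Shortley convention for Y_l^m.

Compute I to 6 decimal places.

0.000000

triangle: need 1≤l₃≤3, have 4; I=0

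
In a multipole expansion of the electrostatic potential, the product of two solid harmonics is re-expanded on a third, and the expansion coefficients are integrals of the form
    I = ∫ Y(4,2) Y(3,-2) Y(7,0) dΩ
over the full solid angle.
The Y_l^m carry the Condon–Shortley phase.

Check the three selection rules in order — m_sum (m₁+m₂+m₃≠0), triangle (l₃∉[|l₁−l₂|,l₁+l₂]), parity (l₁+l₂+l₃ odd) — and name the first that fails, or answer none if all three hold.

m₁+m₂+m₃ = 2 − 2 + 0 = 0  ✓
triangle: |4−3|=1 ≤ l₃=7 ≤ 4+3=7  ✓
parity: l₁+l₂+l₃ = 14 is even  ✓

none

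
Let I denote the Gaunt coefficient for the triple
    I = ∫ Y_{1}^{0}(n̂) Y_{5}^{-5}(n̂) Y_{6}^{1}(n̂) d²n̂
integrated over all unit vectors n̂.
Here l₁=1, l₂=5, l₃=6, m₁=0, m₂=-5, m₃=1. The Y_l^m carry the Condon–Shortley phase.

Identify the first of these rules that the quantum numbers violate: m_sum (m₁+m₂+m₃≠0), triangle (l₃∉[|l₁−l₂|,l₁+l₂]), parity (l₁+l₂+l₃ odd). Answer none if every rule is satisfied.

m_sum

Σmᵢ = -4  ✗
l₃∈[|l₁−l₂|,l₁+l₂]=[4,6], have l₃=6
Σlᵢ = 12 ⇒ even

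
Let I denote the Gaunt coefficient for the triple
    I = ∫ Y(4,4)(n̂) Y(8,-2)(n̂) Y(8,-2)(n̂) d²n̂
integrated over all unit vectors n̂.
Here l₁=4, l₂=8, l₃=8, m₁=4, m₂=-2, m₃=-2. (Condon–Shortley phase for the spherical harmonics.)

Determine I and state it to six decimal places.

0.171997

Checks pass: Σm=0; 20 even; l₃=8∈[4,12].
(2·4+1)(2·8+1)(2·8+1) = 2601
Δ: 4! 4! 12! / 21! → 1/185175900
sum: t=0:+1/557383680 t=1:−1/21772800 t=2:+1/8294400 t=3:−1/21772800 t=4:+1/557383680 = 1/30965760
3j²(4 8 8; 0 0 0) = Δ·Π!·Σ² = 36/4199  (sign +1)
sum: t=0:+1/298598400 = 1/298598400
3j²(4 8 8; 4 -2 -2) = Δ·Π!·Σ² = 70/4199  (sign +1)
combine: 4πI² = 2601·36/4199·70/4199 = 22680/61009
take √, sign +1: I = 0.17199651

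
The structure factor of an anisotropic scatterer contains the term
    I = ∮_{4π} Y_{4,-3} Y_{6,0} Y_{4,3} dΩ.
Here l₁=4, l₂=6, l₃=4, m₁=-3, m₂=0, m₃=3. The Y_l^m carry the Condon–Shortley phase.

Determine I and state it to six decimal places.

-0.120915

m-sum 0 ✓  L=14 even ✓  2≤4≤10 ✓
Π(2lᵢ+1) = 9×13×9 = 1053
triangle coeff Δ(4,6,4) = 1/1261260
Σ_t [2,4]: t=2:+1/4608 t=3:−1/1296 t=4:+1/4608 = -7/20736
(3j)²=20/1287 [(4 6 4; 0 0 0)], sign=-1
Σ_t [5,6]: t=5:−1/28800 t=6:+1/518400 = -17/518400
(3j)²=289/25740 [(4 6 4; -3 0 3)], sign=+1
⇒ 4πI² = 289/1573
I = (-1)√(289/1573/(4π)) = -0.12091485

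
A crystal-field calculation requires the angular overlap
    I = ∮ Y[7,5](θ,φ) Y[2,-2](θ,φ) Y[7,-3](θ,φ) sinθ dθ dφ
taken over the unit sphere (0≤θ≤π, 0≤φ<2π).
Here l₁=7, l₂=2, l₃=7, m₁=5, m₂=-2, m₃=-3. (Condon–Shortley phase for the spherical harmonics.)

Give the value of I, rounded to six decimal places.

m-sum 0 ✓  L=16 even ✓  5≤7≤9 ✓
Π(2lᵢ+1) = 15×5×15 = 1125
triangle coeff Δ(7,2,7) = 1/185640
Σ_t [0,2]: t=0:+1/2419200 t=1:−1/518400 t=2:+1/2419200 = -1/907200
(3j)²=56/3315 [(7 2 7; 0 0 0)], sign=+1
Σ_t [0,0]: t=0:+1/29030400 = 1/29030400
(3j)²=99/7735 [(7 2 7; 5 -2 -3)], sign=+1
⇒ 4πI² = 11880/48841
I = (+1)√(11880/48841/(4π)) = 0.13912687

0.139127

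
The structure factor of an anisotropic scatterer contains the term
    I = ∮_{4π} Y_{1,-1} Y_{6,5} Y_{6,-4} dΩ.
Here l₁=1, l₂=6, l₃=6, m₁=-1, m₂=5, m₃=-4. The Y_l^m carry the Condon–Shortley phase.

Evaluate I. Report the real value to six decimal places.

0.000000

l₁+l₂+l₃=13 is odd: 3j(l;000)=0 ⇒ I=0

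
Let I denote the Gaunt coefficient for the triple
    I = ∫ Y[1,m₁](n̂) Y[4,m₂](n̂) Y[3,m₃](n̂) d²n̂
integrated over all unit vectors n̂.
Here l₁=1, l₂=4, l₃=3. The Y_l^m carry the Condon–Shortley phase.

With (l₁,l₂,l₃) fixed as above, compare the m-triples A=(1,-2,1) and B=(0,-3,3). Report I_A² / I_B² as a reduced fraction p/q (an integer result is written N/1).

l's match ⇒ only the (l;m) 3-j factors differ between A and B.
A: triangle coeff Δ(1,4,3) = 1/252; Σ_t [0,0]: t=0:+1/96 = 1/96; (3j)²=5/84 [(1 4 3; 1 -2 1)], sign=+1
B: triangle coeff Δ(1,4,3) = 1/252; Σ_t [1,1]: t=1:−1/720 = -1/720; (3j)²=1/36 [(1 4 3; 0 -3 3)], sign=-1
I_A²/I_B² = (5/84)/(1/36) = 15/7

15/7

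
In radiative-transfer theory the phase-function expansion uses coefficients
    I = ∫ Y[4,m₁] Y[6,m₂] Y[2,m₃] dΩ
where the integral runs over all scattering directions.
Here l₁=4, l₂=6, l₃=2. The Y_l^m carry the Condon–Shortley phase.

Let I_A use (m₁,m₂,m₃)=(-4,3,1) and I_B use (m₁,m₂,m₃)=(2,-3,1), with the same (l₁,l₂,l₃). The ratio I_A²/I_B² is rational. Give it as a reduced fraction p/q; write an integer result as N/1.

Shared (l₁,l₂,l₃)=(4,6,2): N and (l;000)² cancel in I_A²/I_B².
A: Δ = 8!·0!·4!/13! = 1/6435; Racah Σ t=8..8: t=8:+1/241920 = 1/241920; ⇒ 3j(4 6 2; -4 3 1)² = 1/715, sgn -1
B: Δ = 8!·0!·4!/13! = 1/6435; Racah Σ t=2..2: t=2:+1/8640 = 1/8640; ⇒ 3j(4 6 2; 2 -3 1)² = 28/715, sgn -1
I_A²/I_B² = (1/715)/(28/715) = 1/28

1/28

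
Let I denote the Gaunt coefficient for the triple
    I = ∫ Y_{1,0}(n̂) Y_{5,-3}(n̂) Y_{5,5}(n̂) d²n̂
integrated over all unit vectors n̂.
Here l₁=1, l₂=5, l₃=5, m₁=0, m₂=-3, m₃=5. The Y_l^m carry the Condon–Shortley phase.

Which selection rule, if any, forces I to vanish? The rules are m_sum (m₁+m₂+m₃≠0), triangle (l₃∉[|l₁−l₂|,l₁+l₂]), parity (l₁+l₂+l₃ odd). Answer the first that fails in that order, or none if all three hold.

m_sum

azimuthal sum: 0 − 3 + 5 = 2  ✗
4 ≤ 5 ≤ 6 (triangle on l)
L = 1 + 5 + 5 = 11 (odd)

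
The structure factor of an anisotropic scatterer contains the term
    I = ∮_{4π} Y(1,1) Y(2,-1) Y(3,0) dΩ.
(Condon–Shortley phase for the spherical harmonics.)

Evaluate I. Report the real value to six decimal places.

0.143048

Checks pass: Σm=0; 6 even; l₃=3∈[1,3].
(2·1+1)(2·2+1)(2·3+1) = 105
Δ: 0! 2! 4! / 7! → 1/105
sum: t=0:+1/4 = 1/4
3j²(1 2 3; 0 0 0) = Δ·Π!·Σ² = 3/35  (sign -1)
sum: t=0:+1/12 = 1/12
3j²(1 2 3; 1 -1 0) = Δ·Π!·Σ² = 1/35  (sign -1)
combine: 4πI² = 105·3/35·1/35 = 9/35
take √, sign +1: I = 0.14304817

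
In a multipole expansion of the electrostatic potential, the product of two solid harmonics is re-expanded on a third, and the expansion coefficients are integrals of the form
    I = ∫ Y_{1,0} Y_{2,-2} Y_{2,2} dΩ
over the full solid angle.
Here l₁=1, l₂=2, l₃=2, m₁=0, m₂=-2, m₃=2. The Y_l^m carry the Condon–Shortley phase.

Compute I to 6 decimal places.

0.000000

Σlᵢ=5 odd — θ-integrand is odd under cosθ→−cosθ; I=0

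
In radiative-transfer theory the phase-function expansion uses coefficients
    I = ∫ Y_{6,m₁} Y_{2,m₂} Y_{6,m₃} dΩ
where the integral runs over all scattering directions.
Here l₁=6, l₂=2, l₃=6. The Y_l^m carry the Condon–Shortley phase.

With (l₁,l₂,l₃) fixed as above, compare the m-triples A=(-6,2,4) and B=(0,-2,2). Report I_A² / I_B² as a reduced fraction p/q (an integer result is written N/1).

11/70

l's match ⇒ only the (l;m) 3-j factors differ between A and B.
A: triangle coeff Δ(6,2,6) = 1/90090; Σ_t [2,2]: t=2:+1/14515200 = 1/14515200; (3j)²=2/455 [(6 2 6; -6 2 4)], sign=+1
B: triangle coeff Δ(6,2,6) = 1/90090; Σ_t [0,0]: t=0:+1/69120 = 1/69120; (3j)²=4/143 [(6 2 6; 0 -2 2)], sign=+1
I_A²/I_B² = (2/455)/(4/143) = 11/70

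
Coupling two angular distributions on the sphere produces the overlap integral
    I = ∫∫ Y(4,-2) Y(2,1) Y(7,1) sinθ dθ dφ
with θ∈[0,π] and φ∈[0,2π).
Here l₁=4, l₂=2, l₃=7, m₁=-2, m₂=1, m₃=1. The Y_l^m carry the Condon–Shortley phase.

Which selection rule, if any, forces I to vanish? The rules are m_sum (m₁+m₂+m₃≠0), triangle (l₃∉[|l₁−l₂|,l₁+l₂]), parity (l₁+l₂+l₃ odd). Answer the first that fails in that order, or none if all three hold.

m₁+m₂+m₃ = -2 + 1 + 1 = 0  ✓
triangle: |4−2|=2 ≤ l₃=7 ≤ 4+2=6  ✗
parity: l₁+l₂+l₃ = 13 is odd

triangle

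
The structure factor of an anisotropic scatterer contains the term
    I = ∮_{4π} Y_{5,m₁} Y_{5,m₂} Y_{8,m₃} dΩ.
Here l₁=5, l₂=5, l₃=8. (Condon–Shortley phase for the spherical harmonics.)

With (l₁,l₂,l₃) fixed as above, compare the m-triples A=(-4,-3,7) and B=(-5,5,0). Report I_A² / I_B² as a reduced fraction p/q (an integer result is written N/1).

Shared (l₁,l₂,l₃)=(5,5,8): N and (l;000)² cancel in I_A²/I_B².
A: Δ = 2!·8!·8!/19! = 1/37413090; Racah Σ t=1..2: t=1:−1/203212800 t=2:+1/406425600 = -1/406425600; ⇒ 3j(5 5 8; -4 -3 7)² = 2/323, sgn +1
B: Δ = 2!·8!·8!/19! = 1/37413090; Racah Σ t=2..2: t=2:+1/3251404800 = 1/3251404800; ⇒ 3j(5 5 8; -5 5 0)² = 5/92378, sgn +1
I_A²/I_B² = (2/323)/(5/92378) = 572/5

572/5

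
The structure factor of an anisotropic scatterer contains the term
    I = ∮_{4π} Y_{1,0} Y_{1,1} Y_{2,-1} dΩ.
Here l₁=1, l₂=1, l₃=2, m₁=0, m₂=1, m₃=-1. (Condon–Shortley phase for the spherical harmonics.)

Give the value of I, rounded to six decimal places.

Checks pass: Σm=0; 4 even; l₃=2∈[0,2].
(2·1+1)(2·1+1)(2·2+1) = 45
Δ: 0! 2! 2! / 5! → 1/30
sum: t=0:+1/1 = 1/1
3j²(1 1 2; 0 0 0) = Δ·Π!·Σ² = 2/15  (sign +1)
sum: t=0:+1/2 = 1/2
3j²(1 1 2; 0 1 -1) = Δ·Π!·Σ² = 1/10  (sign -1)
combine: 4πI² = 45·2/15·1/10 = 3/5
take √, sign -1: I = -0.21850969

-0.218510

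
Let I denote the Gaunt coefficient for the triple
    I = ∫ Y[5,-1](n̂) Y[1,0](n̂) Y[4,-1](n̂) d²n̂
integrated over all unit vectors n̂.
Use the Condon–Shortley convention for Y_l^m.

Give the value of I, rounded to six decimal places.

Σmᵢ = -2 ≠ 0, so the φ-integral vanishes; I = 0

0.000000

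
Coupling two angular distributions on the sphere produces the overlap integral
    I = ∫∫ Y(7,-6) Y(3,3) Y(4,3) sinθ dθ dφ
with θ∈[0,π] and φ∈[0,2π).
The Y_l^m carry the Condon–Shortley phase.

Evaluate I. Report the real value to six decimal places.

0.279120

Checks pass: Σm=0; 14 even; l₃=4∈[4,10].
(2·7+1)(2·3+1)(2·4+1) = 945
Δ: 6! 8! 0! / 15! → 1/45045
sum: t=3:−1/20736 = -1/20736
3j²(7 3 4; 0 0 0) = Δ·Π!·Σ² = 35/1287  (sign -1)
sum: t=6:+1/3628800 = 1/3628800
3j²(7 3 4; -6 3 3) = Δ·Π!·Σ² = 4/105  (sign -1)
combine: 4πI² = 945·35/1287·4/105 = 140/143
take √, sign +1: I = 0.27912007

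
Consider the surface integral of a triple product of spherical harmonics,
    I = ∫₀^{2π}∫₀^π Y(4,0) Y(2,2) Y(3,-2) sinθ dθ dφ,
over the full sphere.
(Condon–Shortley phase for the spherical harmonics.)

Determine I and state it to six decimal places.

0.000000

L=9 odd ⇒ parity kills the (l;000) factor ⇒ I = 0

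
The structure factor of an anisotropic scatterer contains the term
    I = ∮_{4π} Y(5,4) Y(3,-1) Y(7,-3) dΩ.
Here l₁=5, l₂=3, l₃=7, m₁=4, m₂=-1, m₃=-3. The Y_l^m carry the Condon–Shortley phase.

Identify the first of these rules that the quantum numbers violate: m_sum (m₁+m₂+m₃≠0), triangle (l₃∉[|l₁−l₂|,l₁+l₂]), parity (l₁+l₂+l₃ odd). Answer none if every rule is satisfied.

azimuthal sum: 4 − 1 − 3 = 0  ✓
2 ≤ 7 ≤ 8 (triangle on l)  ✓
L = 5 + 3 + 7 = 15 (odd)  ✗

parity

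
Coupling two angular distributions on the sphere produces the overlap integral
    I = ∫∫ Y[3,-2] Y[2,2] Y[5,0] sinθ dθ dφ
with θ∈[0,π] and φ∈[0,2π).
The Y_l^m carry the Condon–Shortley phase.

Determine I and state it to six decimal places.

Rules hold: Σm=0, L=10 even, 1≤5≤5.
N = 7·5·11 = 385
Δ = 0!·6!·4!/11! = 1/2310
Racah Σ t=0..0: t=0:+1/144 = 1/144
⇒ 3j(3 2 5; 0 0 0)² = 10/231, sgn -1
Racah Σ t=0..0: t=0:+1/2880 = 1/2880
⇒ 3j(3 2 5; -2 2 0)² = 1/462, sgn -1
4πI² = N·(3j₀)²·(3jₘ)² = 25/693
I = +1·√(0.036075/4π) = 0.05357948

0.053579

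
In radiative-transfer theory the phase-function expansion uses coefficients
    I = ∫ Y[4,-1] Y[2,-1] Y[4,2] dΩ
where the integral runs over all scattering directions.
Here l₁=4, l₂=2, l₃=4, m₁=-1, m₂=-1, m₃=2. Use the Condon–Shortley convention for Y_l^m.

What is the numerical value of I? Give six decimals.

Rules hold: Σm=0, L=10 even, 2≤4≤6.
N = 9·5·9 = 405
Δ = 2!·6!·2!/11! = 1/13860
Racah Σ t=0..2: t=0:+1/192 t=1:−1/36 t=2:+1/192 = -5/288
⇒ 3j(4 2 4; 0 0 0)² = 20/693, sgn -1
Racah Σ t=0..1: t=0:+1/240 t=1:−1/96 = -1/160
⇒ 3j(4 2 4; -1 -1 2)² = 27/1540, sgn -1
4πI² = N·(3j₀)²·(3jₘ)² = 1215/5929
I = +1·√(0.204925/4π) = 0.12770047

0.127700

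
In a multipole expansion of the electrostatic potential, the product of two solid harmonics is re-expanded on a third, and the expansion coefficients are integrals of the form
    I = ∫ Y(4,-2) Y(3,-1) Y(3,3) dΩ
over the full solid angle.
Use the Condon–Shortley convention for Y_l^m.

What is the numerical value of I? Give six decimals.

m-sum 0 ✓  L=10 even ✓  1≤3≤7 ✓
Π(2lᵢ+1) = 9×7×7 = 441
triangle coeff Δ(4,3,3) = 1/34650
Σ_t [1,3]: t=1:−1/72 t=2:+1/16 t=3:−1/72 = 5/144
(3j)²=2/77 [(4 3 3; 0 0 0)], sign=-1
Σ_t [2,2]: t=2:+1/192 = 1/192
(3j)²=3/77 [(4 3 3; -2 -1 3)], sign=+1
⇒ 4πI² = 54/121
I = (-1)√(54/121/(4π)) = -0.18845135

-0.188451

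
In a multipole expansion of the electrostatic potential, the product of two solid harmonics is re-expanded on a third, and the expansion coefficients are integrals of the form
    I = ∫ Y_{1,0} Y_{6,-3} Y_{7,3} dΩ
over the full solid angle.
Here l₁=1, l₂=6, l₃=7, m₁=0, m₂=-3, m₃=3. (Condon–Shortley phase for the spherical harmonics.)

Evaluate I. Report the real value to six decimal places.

-0.221293

Rules hold: Σm=0, L=14 even, 5≤7≤7.
N = 3·13·15 = 585
Δ = 0!·2!·12!/15! = 1/1365
Racah Σ t=0..0: t=0:+1/518400 = 1/518400
⇒ 3j(1 6 7; 0 0 0)² = 7/195, sgn -1
Racah Σ t=0..0: t=0:+1/2177280 = 1/2177280
⇒ 3j(1 6 7; 0 -3 3)² = 8/273, sgn +1
4πI² = N·(3j₀)²·(3jₘ)² = 8/13
I = -1·√(0.615385/4π) = -0.22129336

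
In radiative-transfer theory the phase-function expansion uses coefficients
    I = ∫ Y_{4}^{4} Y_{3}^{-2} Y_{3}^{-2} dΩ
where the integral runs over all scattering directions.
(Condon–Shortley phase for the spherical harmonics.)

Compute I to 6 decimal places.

0.214561

Rules hold: Σm=0, L=10 even, 1≤3≤7.
N = 9·7·7 = 441
Δ = 4!·4!·2!/11! = 1/34650
Racah Σ t=1..3: t=1:−1/72 t=2:+1/16 t=3:−1/72 = 5/144
⇒ 3j(4 3 3; 0 0 0)² = 2/77, sgn -1
Racah Σ t=0..0: t=0:+1/576 = 1/576
⇒ 3j(4 3 3; 4 -2 -2)² = 5/99, sgn -1
4πI² = N·(3j₀)²·(3jₘ)² = 70/121
I = +1·√(0.578512/4π) = 0.21456131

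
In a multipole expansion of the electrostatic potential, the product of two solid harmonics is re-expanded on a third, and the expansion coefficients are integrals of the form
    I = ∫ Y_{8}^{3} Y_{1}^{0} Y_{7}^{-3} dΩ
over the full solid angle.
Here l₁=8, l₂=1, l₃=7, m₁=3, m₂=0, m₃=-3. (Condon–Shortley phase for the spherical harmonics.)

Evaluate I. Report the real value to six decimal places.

Rules hold: Σm=0, L=16 even, 7≤7≤9.
N = 17·3·15 = 765
Δ = 2!·14!·0!/17! = 1/2040
Racah Σ t=1..1: t=1:−1/25401600 = -1/25401600
⇒ 3j(8 1 7; 0 0 0)² = 8/255, sgn +1
Racah Σ t=1..1: t=1:−1/87091200 = -1/87091200
⇒ 3j(8 1 7; 3 0 -3)² = 11/408, sgn -1
4πI² = N·(3j₀)²·(3jₘ)² = 11/17
I = -1·√(0.647059/4π) = -0.22691696

-0.226917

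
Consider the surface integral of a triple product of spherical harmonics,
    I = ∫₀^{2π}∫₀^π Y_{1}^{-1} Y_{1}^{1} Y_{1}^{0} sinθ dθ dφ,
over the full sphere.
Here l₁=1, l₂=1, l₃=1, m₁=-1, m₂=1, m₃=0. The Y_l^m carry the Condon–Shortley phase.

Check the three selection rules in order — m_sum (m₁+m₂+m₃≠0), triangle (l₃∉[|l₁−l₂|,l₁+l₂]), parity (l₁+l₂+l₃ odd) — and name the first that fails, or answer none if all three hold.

m₁+m₂+m₃ = -1 + 1 + 0 = 0  ✓
triangle: |1−1|=0 ≤ l₃=1 ≤ 1+1=2  ✓
parity: l₁+l₂+l₃ = 3 is odd  ✗

parity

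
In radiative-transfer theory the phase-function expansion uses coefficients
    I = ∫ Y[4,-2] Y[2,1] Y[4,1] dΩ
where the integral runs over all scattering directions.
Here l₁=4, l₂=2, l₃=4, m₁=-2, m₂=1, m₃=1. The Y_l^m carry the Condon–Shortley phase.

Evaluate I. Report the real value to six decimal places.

Checks pass: Σm=0; 10 even; l₃=4∈[2,6].
(2·4+1)(2·2+1)(2·4+1) = 405
Δ: 2! 6! 2! / 11! → 1/13860
sum: t=0:+1/192 t=1:−1/36 t=2:+1/192 = -5/288
3j²(4 2 4; 0 0 0) = Δ·Π!·Σ² = 20/693  (sign -1)
sum: t=1:−1/240 t=2:+1/96 = 1/160
3j²(4 2 4; -2 1 1) = Δ·Π!·Σ² = 27/1540  (sign -1)
combine: 4πI² = 405·20/693·27/1540 = 1215/5929
take √, sign +1: I = 0.12770047

0.127700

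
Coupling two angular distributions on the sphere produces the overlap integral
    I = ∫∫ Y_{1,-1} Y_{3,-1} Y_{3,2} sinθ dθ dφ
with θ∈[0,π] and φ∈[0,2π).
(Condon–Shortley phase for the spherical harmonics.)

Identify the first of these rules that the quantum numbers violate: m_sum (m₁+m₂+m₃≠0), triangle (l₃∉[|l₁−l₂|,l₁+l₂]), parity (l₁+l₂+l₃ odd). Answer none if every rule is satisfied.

parity

m₁+m₂+m₃ = -1 − 1 + 2 = 0  ✓
triangle: |1−3|=2 ≤ l₃=3 ≤ 1+3=4  ✓
parity: l₁+l₂+l₃ = 7 is odd  ✗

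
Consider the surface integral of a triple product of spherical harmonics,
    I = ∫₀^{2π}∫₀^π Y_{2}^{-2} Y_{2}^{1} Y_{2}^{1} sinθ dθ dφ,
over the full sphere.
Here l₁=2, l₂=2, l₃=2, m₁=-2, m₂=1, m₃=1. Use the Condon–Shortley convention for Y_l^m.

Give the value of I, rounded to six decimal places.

0.220728

Checks pass: Σm=0; 6 even; l₃=2∈[0,4].
(2·2+1)(2·2+1)(2·2+1) = 125
Δ: 2! 2! 2! / 7! → 1/630
sum: t=0:+1/8 t=1:−1/1 t=2:+1/8 = -3/4
3j²(2 2 2; 0 0 0) = Δ·Π!·Σ² = 2/35  (sign -1)
sum: t=2:+1/4 = 1/4
3j²(2 2 2; -2 1 1) = Δ·Π!·Σ² = 3/35  (sign -1)
combine: 4πI² = 125·2/35·3/35 = 30/49
take √, sign +1: I = 0.22072812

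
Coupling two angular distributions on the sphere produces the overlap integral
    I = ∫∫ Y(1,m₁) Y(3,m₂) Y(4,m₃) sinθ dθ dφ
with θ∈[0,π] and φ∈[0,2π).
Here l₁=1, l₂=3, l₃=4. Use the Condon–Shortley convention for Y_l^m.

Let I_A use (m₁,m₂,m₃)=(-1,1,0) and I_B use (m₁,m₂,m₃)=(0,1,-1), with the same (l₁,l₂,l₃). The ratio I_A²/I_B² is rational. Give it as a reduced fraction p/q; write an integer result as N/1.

Same 1,3,4: normalisation and zero-m 3j drop out of the ratio.
A: Δ: 0! 2! 6! / 9! → 1/252; sum: t=0:+1/96 = 1/96; 3j²(1 3 4; -1 1 0) = Δ·Π!·Σ² = 1/42  (sign +1)
B: Δ: 0! 2! 6! / 9! → 1/252; sum: t=0:+1/48 = 1/48; 3j²(1 3 4; 0 1 -1) = Δ·Π!·Σ² = 5/84  (sign -1)
I_A²/I_B² = (1/42)/(5/84) = 2/5

2/5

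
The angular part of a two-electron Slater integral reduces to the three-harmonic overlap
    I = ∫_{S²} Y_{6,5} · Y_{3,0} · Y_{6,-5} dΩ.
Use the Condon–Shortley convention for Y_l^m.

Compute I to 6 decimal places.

0.000000

Σlᵢ=15 odd — θ-integrand is odd under cosθ→−cosθ; I=0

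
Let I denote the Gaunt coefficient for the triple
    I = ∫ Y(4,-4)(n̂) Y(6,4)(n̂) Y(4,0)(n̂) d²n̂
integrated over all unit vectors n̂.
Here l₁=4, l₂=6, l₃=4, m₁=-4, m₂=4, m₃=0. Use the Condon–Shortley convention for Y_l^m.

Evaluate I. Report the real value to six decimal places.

-0.190852

Rules hold: Σm=0, L=14 even, 2≤4≤10.
N = 9·13·9 = 1053
Δ = 6!·2!·6!/15! = 1/1261260
Racah Σ t=2..4: t=2:+1/4608 t=3:−1/1296 t=4:+1/4608 = -7/20736
⇒ 3j(4 6 4; 0 0 0)² = 20/1287, sgn -1
Racah Σ t=6..6: t=6:+1/69120 = 1/69120
⇒ 3j(4 6 4; -4 4 0)² = 4/143, sgn +1
4πI² = N·(3j₀)²·(3jₘ)² = 720/1573
I = -1·√(0.457724/4π) = -0.19085211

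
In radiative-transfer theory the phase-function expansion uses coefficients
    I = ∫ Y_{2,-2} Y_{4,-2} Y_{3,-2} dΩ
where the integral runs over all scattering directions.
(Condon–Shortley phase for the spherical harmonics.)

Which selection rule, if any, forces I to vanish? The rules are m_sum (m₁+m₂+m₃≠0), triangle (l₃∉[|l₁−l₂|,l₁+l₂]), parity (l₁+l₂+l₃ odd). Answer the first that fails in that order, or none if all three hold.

m₁+m₂+m₃ = -2 − 2 − 2 = -6  ✗
triangle: |2−4|=2 ≤ l₃=3 ≤ 2+4=6
parity: l₁+l₂+l₃ = 9 is odd

m_sum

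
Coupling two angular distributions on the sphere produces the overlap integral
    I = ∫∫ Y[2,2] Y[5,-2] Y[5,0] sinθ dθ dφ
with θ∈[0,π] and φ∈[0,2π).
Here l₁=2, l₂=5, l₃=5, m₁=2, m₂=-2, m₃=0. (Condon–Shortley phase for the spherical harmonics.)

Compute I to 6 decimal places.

-0.191372

Checks pass: Σm=0; 12 even; l₃=5∈[3,7].
(2·2+1)(2·5+1)(2·5+1) = 605
Δ: 2! 2! 8! / 13! → 1/38610
sum: t=0:+1/2880 t=1:−1/576 t=2:+1/2880 = -1/960
3j²(2 5 5; 0 0 0) = Δ·Π!·Σ² = 10/429  (sign +1)
sum: t=0:+1/2880 = 1/2880
3j²(2 5 5; 2 -2 0) = Δ·Π!·Σ² = 14/429  (sign -1)
combine: 4πI² = 605·10/429·14/429 = 700/1521
take √, sign -1: I = -0.19137248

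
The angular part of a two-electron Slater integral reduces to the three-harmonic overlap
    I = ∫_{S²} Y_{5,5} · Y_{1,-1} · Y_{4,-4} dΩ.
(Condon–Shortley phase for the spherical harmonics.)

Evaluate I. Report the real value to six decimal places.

-0.329416

Checks pass: Σm=0; 10 even; l₃=4∈[4,6].
(2·5+1)(2·1+1)(2·4+1) = 297
Δ: 2! 8! 0! / 11! → 1/495
sum: t=1:−1/576 = -1/576
3j²(5 1 4; 0 0 0) = Δ·Π!·Σ² = 5/99  (sign -1)
sum: t=0:+1/80640 = 1/80640
3j²(5 1 4; 5 -1 -4) = Δ·Π!·Σ² = 1/11  (sign +1)
combine: 4πI² = 297·5/99·1/11 = 15/11
take √, sign -1: I = -0.32941575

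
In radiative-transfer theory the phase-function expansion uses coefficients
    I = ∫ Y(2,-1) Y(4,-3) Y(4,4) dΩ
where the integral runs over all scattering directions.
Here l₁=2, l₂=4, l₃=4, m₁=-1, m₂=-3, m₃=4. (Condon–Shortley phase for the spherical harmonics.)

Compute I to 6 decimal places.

0.198645

m-sum 0 ✓  L=10 even ✓  2≤4≤6 ✓
Π(2lᵢ+1) = 5×9×9 = 405
triangle coeff Δ(2,4,4) = 1/13860
Σ_t [0,2]: t=0:+1/192 t=1:−1/36 t=2:+1/192 = -5/288
(3j)²=20/693 [(2 4 4; 0 0 0)], sign=-1
Σ_t [1,1]: t=1:−1/1440 = -1/1440
(3j)²=7/165 [(2 4 4; -1 -3 4)], sign=-1
⇒ 4πI² = 60/121
I = (+1)√(60/121/(4π)) = 0.19864517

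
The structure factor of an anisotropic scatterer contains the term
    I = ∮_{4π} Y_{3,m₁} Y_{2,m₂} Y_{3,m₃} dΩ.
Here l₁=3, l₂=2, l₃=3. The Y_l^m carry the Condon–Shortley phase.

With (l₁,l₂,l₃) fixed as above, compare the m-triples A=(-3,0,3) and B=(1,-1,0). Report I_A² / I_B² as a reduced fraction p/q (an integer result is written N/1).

l's match ⇒ only the (l;m) 3-j factors differ between A and B.
A: triangle coeff Δ(3,2,3) = 1/3780; Σ_t [2,2]: t=2:+1/96 = 1/96; (3j)²=5/84 [(3 2 3; -3 0 3)], sign=+1
B: triangle coeff Δ(3,2,3) = 1/3780; Σ_t [0,1]: t=0:+1/8 t=1:−1/12 = 1/24; (3j)²=1/210 [(3 2 3; 1 -1 0)], sign=-1
I_A²/I_B² = (5/84)/(1/210) = 25/2

25/2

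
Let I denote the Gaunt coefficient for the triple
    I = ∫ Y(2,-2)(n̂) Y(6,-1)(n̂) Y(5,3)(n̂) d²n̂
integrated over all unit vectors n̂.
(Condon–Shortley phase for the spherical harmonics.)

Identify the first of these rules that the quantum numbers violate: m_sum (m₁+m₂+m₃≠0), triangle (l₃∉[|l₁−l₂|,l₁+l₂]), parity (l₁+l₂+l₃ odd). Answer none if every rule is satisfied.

parity

Σmᵢ = 0  ✓
l₃∈[|l₁−l₂|,l₁+l₂]=[4,8], have l₃=5  ✓
Σlᵢ = 13 ⇒ odd  ✗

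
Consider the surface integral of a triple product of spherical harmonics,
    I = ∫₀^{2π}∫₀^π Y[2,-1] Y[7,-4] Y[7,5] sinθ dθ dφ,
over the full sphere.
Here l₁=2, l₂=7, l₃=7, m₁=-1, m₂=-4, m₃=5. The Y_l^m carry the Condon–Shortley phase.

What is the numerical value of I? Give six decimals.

-0.188767

m-sum 0 ✓  L=16 even ✓  5≤7≤9 ✓
Π(2lᵢ+1) = 5×15×15 = 1125
triangle coeff Δ(2,7,7) = 1/185640
Σ_t [0,2]: t=0:+1/2419200 t=1:−1/518400 t=2:+1/2419200 = -1/907200
(3j)²=56/3315 [(2 7 7; 0 0 0)], sign=+1
Σ_t [1,2]: t=1:−1/14515200 t=2:+1/79833600 = -1/17740800
(3j)²=729/30940 [(2 7 7; -1 -4 5)], sign=-1
⇒ 4πI² = 21870/48841
I = (-1)√(21870/48841/(4π)) = -0.18876748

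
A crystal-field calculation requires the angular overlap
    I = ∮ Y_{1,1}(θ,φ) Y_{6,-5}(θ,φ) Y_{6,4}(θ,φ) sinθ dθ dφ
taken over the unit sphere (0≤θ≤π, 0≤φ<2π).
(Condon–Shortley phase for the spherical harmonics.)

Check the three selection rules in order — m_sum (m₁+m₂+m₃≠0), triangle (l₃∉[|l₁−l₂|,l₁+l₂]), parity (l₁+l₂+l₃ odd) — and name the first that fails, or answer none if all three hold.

parity

m₁+m₂+m₃ = 1 − 5 + 4 = 0  ✓
triangle: |1−6|=5 ≤ l₃=6 ≤ 1+6=7  ✓
parity: l₁+l₂+l₃ = 13 is odd  ✗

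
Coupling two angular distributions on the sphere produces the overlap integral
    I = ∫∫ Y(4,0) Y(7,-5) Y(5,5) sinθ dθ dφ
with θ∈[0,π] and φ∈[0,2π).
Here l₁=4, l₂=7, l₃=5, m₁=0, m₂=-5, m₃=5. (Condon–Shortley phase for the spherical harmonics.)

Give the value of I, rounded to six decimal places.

0.181642

m-sum 0 ✓  L=16 even ✓  3≤5≤11 ✓
Π(2lᵢ+1) = 9×15×11 = 1485
triangle coeff Δ(4,7,5) = 1/6126120
Σ_t [2,4]: t=2:+1/69120 t=3:−1/20736 t=4:+1/69120 = -1/51840
(3j)²=280/21879 [(4 7 5; 0 0 0)], sign=+1
Σ_t [2,2]: t=2:+1/3870720 = 1/3870720
(3j)²=135/6188 [(4 7 5; 0 -5 5)], sign=+1
⇒ 4πI² = 20250/48841
I = (+1)√(20250/48841/(4π)) = 0.18164160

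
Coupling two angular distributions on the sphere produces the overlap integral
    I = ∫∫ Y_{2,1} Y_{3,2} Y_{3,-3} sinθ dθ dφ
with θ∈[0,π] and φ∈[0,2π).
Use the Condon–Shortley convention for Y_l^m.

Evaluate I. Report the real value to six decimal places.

-0.210261

Rules hold: Σm=0, L=8 even, 1≤3≤5.
N = 5·7·7 = 245
Δ = 2!·2!·4!/9! = 1/3780
Racah Σ t=0..2: t=0:+1/24 t=1:−1/4 t=2:+1/24 = -1/6
⇒ 3j(2 3 3; 0 0 0)² = 4/105, sgn +1
Racah Σ t=1..1: t=1:−1/48 = -1/48
⇒ 3j(2 3 3; 1 2 -3)² = 5/84, sgn -1
4πI² = N·(3j₀)²·(3jₘ)² = 5/9
I = -1·√(0.555556/4π) = -0.21026104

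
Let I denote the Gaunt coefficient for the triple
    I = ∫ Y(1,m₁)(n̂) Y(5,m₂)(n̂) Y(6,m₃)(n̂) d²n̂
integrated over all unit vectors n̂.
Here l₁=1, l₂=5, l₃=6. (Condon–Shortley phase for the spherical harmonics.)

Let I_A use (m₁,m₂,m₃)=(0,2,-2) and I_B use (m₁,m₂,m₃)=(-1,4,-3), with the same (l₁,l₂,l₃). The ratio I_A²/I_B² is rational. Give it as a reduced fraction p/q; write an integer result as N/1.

Same 1,5,6: normalisation and zero-m 3j drop out of the ratio.
A: Δ: 0! 2! 10! / 13! → 1/858; sum: t=0:+1/30240 = 1/30240; 3j²(1 5 6; 0 2 -2) = Δ·Π!·Σ² = 16/429  (sign +1)
B: Δ: 0! 2! 10! / 13! → 1/858; sum: t=0:+1/725760 = 1/725760; 3j²(1 5 6; -1 4 -3) = Δ·Π!·Σ² = 1/286  (sign -1)
I_A²/I_B² = (16/429)/(1/286) = 32/3

32/3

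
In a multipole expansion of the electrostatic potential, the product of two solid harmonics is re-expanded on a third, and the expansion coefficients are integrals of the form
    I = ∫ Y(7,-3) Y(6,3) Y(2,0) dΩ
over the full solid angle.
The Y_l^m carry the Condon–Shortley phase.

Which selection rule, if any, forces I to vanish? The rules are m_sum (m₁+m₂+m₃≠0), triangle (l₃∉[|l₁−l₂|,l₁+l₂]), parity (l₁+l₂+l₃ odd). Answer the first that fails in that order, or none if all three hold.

azimuthal sum: -3 + 3 + 0 = 0  ✓
1 ≤ 2 ≤ 13 (triangle on l)  ✓
L = 7 + 6 + 2 = 15 (odd)  ✗

parity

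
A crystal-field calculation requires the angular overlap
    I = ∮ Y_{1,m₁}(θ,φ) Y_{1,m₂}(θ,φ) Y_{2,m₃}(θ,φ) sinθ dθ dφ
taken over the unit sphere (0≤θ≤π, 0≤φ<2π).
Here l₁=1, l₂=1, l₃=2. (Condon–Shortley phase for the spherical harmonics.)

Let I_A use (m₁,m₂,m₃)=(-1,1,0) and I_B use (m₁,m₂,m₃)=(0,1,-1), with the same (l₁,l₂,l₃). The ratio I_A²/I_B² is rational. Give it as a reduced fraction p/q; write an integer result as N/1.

l's match ⇒ only the (l;m) 3-j factors differ between A and B.
A: triangle coeff Δ(1,1,2) = 1/30; Σ_t [0,0]: t=0:+1/4 = 1/4; (3j)²=1/30 [(1 1 2; -1 1 0)], sign=+1
B: triangle coeff Δ(1,1,2) = 1/30; Σ_t [0,0]: t=0:+1/2 = 1/2; (3j)²=1/10 [(1 1 2; 0 1 -1)], sign=-1
I_A²/I_B² = (1/30)/(1/10) = 1/3

1/3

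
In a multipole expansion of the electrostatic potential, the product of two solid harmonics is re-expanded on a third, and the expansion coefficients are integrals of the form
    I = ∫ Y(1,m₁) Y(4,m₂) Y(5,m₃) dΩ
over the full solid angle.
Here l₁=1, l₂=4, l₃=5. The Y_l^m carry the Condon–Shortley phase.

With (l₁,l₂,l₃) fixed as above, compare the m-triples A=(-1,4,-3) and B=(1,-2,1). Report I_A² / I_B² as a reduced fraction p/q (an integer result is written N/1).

1/6

Shared (l₁,l₂,l₃)=(1,4,5): N and (l;000)² cancel in I_A²/I_B².
A: Δ = 0!·2!·8!/11! = 1/495; Racah Σ t=0..0: t=0:+1/80640 = 1/80640; ⇒ 3j(1 4 5; -1 4 -3)² = 1/495, sgn +1
B: Δ = 0!·2!·8!/11! = 1/495; Racah Σ t=0..0: t=0:+1/2880 = 1/2880; ⇒ 3j(1 4 5; 1 -2 1)² = 2/165, sgn +1
I_A²/I_B² = (1/495)/(2/165) = 1/6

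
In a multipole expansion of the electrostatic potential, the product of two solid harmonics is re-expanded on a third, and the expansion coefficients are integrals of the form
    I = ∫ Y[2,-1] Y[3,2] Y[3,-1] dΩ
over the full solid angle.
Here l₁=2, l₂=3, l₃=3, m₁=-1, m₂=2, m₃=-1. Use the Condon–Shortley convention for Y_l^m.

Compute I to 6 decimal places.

Checks pass: Σm=0; 8 even; l₃=3∈[1,5].
(2·2+1)(2·3+1)(2·3+1) = 245
Δ: 2! 2! 4! / 9! → 1/3780
sum: t=0:+1/24 t=1:−1/4 t=2:+1/24 = -1/6
3j²(2 3 3; 0 0 0) = Δ·Π!·Σ² = 4/105  (sign +1)
sum: t=1:−1/48 t=2:+1/12 = 1/16
3j²(2 3 3; -1 2 -1) = Δ·Π!·Σ² = 1/28  (sign +1)
combine: 4πI² = 245·4/105·1/28 = 1/3
take √, sign +1: I = 0.16286750

0.162868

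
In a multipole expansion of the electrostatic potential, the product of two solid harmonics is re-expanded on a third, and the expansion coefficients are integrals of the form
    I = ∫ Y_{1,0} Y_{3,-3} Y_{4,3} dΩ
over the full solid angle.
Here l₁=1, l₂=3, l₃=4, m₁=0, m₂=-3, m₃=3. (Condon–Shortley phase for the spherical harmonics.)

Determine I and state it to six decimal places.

m-sum 0 ✓  L=8 even ✓  2≤4≤4 ✓
Π(2lᵢ+1) = 3×7×9 = 189
triangle coeff Δ(1,3,4) = 1/252
Σ_t [0,0]: t=0:+1/36 = 1/36
(3j)²=4/63 [(1 3 4; 0 0 0)], sign=+1
Σ_t [0,0]: t=0:+1/720 = 1/720
(3j)²=1/36 [(1 3 4; 0 -3 3)], sign=-1
⇒ 4πI² = 1/3
I = (-1)√(1/3/(4π)) = -0.16286750

-0.162868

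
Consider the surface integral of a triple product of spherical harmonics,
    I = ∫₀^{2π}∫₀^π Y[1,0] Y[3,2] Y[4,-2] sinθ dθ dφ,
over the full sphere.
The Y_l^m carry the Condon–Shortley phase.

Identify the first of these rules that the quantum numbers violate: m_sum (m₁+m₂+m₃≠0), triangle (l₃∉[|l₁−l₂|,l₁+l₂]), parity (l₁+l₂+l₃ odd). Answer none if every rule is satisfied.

azimuthal sum: 0 + 2 − 2 = 0  ✓
2 ≤ 4 ≤ 4 (triangle on l)  ✓
L = 1 + 3 + 4 = 8 (even)  ✓

none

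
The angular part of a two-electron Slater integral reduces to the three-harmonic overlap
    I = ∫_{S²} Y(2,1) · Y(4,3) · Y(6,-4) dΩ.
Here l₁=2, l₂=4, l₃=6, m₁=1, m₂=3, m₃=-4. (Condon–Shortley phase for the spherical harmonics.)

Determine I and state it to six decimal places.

0.246389

Rules hold: Σm=0, L=12 even, 2≤6≤6.
N = 5·9·13 = 585
Δ = 0!·4!·8!/13! = 1/6435
Racah Σ t=0..0: t=0:+1/2304 = 1/2304
⇒ 3j(2 4 6; 0 0 0)² = 5/143, sgn +1
Racah Σ t=0..0: t=0:+1/30240 = 1/30240
⇒ 3j(2 4 6; 1 3 -4)² = 16/429, sgn +1
4πI² = N·(3j₀)²·(3jₘ)² = 1200/1573
I = +1·√(0.762873/4π) = 0.24638901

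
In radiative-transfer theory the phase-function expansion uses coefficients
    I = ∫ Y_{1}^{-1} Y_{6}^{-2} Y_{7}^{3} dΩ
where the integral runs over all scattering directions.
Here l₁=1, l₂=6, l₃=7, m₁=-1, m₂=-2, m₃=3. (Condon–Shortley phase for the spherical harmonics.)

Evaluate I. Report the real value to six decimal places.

m-sum 0 ✓  L=14 even ✓  5≤7≤7 ✓
Π(2lᵢ+1) = 3×13×15 = 585
triangle coeff Δ(1,6,7) = 1/1365
Σ_t [0,0]: t=0:+1/518400 = 1/518400
(3j)²=7/195 [(1 6 7; 0 0 0)], sign=-1
Σ_t [0,0]: t=0:+1/1935360 = 1/1935360
(3j)²=3/91 [(1 6 7; -1 -2 3)], sign=+1
⇒ 4πI² = 9/13
I = (-1)√(9/13/(4π)) = -0.23471705

-0.234717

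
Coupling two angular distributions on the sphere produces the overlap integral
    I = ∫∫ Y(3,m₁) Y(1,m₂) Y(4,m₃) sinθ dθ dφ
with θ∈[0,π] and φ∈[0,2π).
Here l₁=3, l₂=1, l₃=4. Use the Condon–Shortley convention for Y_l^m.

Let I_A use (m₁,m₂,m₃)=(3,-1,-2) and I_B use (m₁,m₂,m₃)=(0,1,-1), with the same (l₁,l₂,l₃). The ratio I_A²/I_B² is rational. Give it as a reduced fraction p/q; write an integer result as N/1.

Same 3,1,4: normalisation and zero-m 3j drop out of the ratio.
A: Δ: 0! 6! 2! / 9! → 1/252; sum: t=0:+1/1440 = 1/1440; 3j²(3 1 4; 3 -1 -2) = Δ·Π!·Σ² = 1/252  (sign +1)
B: Δ: 0! 6! 2! / 9! → 1/252; sum: t=0:+1/72 = 1/72; 3j²(3 1 4; 0 1 -1) = Δ·Π!·Σ² = 5/126  (sign -1)
I_A²/I_B² = (1/252)/(5/126) = 1/10

1/10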